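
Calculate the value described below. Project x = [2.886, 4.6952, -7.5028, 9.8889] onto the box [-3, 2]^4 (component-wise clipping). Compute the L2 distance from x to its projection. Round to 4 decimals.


Project each component onto [-3, 2].
clip(2.886) = 2.0, clip(4.6952) = 2.0, clip(-7.5028) = -3.0, clip(9.8889) = 2.0
Projection = [2.0, 2.0, -3.0, 2.0]
Squared diffs: [0.785, 7.2641, 20.2752, 62.2347]
Distance = sqrt(90.559) = 9.5163


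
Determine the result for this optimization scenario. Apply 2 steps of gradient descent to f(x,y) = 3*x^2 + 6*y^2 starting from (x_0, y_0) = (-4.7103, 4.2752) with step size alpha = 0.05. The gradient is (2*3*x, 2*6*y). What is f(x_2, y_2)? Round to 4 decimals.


Gradient descent on f(x,y) = 3*x^2 + 6*y^2.
Starting point: (-4.7103, 4.2752), alpha = 0.05
Step 1: grad_x = 2*3*-4.7103 = -28.2618, grad_y = 2*6*4.2752 = 51.3024
  x_1 = -4.7103 - 0.05*-28.2618 = -3.2972
  y_1 = 4.2752 - 0.05*51.3024 = 1.7101
Step 2: grad_x = 2*3*-3.2972 = -19.7833, grad_y = 2*6*1.7101 = 20.521
  x_2 = -3.2972 - 0.05*-19.7833 = -2.308
  y_2 = 1.7101 - 0.05*20.521 = 0.684
f(-2.308, 0.684) = 3*(-2.308)^2 + 6*0.684^2 = 18.7886


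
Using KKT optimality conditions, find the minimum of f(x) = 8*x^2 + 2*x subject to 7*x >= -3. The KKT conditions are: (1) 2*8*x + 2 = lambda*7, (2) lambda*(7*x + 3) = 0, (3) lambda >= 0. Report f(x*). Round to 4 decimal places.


Step 1: Try lambda = 0 (constraint inactive).
Stationarity: 2*8*x + 2 = 0
x* = -2/(2*8) = -0.125
Check constraint: 7*-0.125 = -0.875 >= -3 -- satisfied.
Step 2: Compute optimal value.
f(x*) = 8*(-0.125)^2 + 2*(-0.125) = -0.125


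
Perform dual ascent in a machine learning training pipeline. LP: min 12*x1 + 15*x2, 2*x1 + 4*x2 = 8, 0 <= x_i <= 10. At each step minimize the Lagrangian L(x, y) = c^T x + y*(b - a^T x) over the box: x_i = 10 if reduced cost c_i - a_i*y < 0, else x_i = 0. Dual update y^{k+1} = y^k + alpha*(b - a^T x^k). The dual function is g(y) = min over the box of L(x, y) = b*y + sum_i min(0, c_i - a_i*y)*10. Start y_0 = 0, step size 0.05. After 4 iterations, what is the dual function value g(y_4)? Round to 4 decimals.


Dual ascent for LP: min 12*x1 + 15*x2, 2*x1 + 4*x2 = 8, 0 <= x_i <= 10
Step 1: y^k = 0.0, reduced costs: (12.0, 15.0)
  x^k = (0.0, 0.0), subgradient = b - a^T x = 8.0
  y^{k+1} = 0.0 + 0.05*8.0 = 0.4
Step 2: y^k = 0.4, reduced costs: (11.2, 13.4)
  x^k = (0.0, 0.0), subgradient = b - a^T x = 8.0
  y^{k+1} = 0.4 + 0.05*8.0 = 0.8
Step 3: y^k = 0.8, reduced costs: (10.4, 11.8)
  x^k = (0.0, 0.0), subgradient = b - a^T x = 8.0
  y^{k+1} = 0.8 + 0.05*8.0 = 1.2
Step 4: y^k = 1.2, reduced costs: (9.6, 10.2)
  x^k = (0.0, 0.0), subgradient = b - a^T x = 8.0
  y^{k+1} = 1.2 + 0.05*8.0 = 1.6
Dual objective at y_4 = 1.6: reduced costs (8.8, 8.6), box minimizer x = (0.0, 0.0)
g(y_4) = b*y + (c1 - a1*y)*x1 + (c2 - a2*y)*x2 = 8*1.6 + 8.8*0.0 + 8.6*0.0 = 12.8 + 0.0 + 0.0 = 12.8


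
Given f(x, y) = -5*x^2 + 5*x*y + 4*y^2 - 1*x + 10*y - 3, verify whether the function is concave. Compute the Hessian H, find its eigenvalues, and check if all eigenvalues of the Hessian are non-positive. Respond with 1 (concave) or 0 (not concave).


The Hessian of f(x,y) = -5*x^2 + 5*x*y + 4*y^2 - 1*x + 10*y - 3 is:
H = [[-10, 5], [5, 8]]
Trace = -10 + 8 = -2
Determinant = -10*8 - (5)^2 = -105
Discriminant = (-2)^2 - 4*-105 = 424.0
Eigenvalues: lambda_1 = -11.2956, lambda_2 = 9.2956
The function is not concave.

0


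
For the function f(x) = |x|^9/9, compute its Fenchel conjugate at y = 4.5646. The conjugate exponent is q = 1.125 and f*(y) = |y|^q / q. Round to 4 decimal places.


The conjugate exponent q satisfies 1/p + 1/q = 1.
p = 9, so q = 9/(9 - 1) = 1.125
|y|^q = 4.5646^1.125 = 5.5186
f*(4.5646) = 5.5186 / 1.125 = 4.9054


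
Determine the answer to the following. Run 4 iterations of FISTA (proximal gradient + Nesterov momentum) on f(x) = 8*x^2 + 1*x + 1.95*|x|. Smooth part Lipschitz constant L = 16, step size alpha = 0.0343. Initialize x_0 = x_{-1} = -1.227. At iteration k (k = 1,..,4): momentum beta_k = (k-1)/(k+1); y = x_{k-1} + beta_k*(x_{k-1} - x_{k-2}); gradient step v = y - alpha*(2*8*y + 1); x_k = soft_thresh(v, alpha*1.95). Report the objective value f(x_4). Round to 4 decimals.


FISTA on f(x) = 8*x^2 + 1*x + 1.95*|x|
L = 16, alpha = 0.0343
Iteration 1: beta = 0.0, y = -1.227 + 0.0*(-1.227 + 1.227) = -1.227
  grad(y) = -18.632, v = y - alpha*grad = -0.5879
  prox(v) = soft_thresh(-0.5879, 0.0669) = -0.521
Iteration 2: beta = 0.3333, y = -0.521 + 0.3333*(-0.521 + 1.227) = -0.2857
  grad(y) = -3.5715, v = y - alpha*grad = -0.1632
  prox(v) = soft_thresh(-0.1632, 0.0669) = -0.0963
Iteration 3: beta = 0.5, y = -0.0963 + 0.5*(-0.0963 + 0.521) = 0.116
  grad(y) = 2.8564, v = y - alpha*grad = 0.018
  prox(v) = soft_thresh(0.018, 0.0669) = 0.0
Iteration 4: beta = 0.6, y = 0.0 + 0.6*(0.0 + 0.0963) = 0.0578
  grad(y) = 1.9248, v = y - alpha*grad = -0.0082
  prox(v) = soft_thresh(-0.0082, 0.0669) = 0.0
f(x_4) = 8*0.0^2 + 1*0.0 + 1.95*|0.0| = 0.0


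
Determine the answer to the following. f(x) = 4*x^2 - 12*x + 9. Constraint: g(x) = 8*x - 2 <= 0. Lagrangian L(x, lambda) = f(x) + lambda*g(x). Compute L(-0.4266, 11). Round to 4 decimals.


Step 1: Evaluate f(x).
f(-0.4266) = 4*(-0.4266)^2 - 12*(-0.4266) + 9 = 14.8472
Step 2: Evaluate g(x).
g(-0.4266) = 8*-0.4266 - 2 = -5.4128
Step 3: Compute Lagrangian.
L = 14.8472 + 11*-5.4128 = -44.6936


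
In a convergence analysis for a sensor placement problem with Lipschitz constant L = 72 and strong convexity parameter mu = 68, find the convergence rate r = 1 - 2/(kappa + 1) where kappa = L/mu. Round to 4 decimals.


Step 1: Compute the condition number.
kappa = L/mu = 72/68 = 1.0588
Step 2: Compute the convergence rate.
r = 1 - 2/(kappa + 1) = 1 - 2*mu/(L + mu) = (L - mu)/(L + mu) = 4/140 = 0.0286


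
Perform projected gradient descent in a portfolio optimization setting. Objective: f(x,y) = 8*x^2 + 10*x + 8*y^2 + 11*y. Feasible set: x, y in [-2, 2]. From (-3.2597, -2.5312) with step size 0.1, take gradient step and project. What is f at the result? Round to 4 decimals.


Step 1: Compute gradient at (-3.2597, -2.5312).
grad_x = 2*8*-3.2597 + 10 = -42.1552
grad_y = 2*8*-2.5312 + 11 = -29.4992
Step 2: Gradient step.
x_raw = -3.2597 - 0.1*-42.1552 = 0.9558
y_raw = -2.5312 - 0.1*-29.4992 = 0.4187
Step 3: Project onto [-2, 2].
x_proj = clip(0.9558) = 0.9558
y_proj = clip(0.4187) = 0.4187
Step 4: Evaluate f.
f(0.9558, 0.4187) = 22.8755


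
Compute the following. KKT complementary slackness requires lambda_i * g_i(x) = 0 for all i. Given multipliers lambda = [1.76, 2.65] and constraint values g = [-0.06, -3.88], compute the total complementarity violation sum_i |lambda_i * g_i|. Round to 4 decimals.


KKT complementary slackness check:
lambda_1 * g_1 = 1.76 * -0.06 = -0.1056
lambda_2 * g_2 = 2.65 * -3.88 = -10.282
Total violation = 0.1056 + 10.282 = 10.3876


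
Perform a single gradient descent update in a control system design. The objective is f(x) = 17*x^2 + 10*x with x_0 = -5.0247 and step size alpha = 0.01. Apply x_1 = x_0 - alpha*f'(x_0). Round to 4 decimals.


We compute the gradient at x_0 and apply the update.
f'(x) = 34*x + 10
f'(-5.0247) = 34*-5.0247 + 10 = -160.8398
x_1 = -5.0247 - 0.01*-160.8398 = -3.4163


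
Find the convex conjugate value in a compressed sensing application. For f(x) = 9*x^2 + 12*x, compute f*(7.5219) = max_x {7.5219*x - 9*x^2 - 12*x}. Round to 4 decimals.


f*(y) = sup_x {y*x - a*x^2 - b*x} = sup_x {(y-b)*x - a*x^2}
FOC: (y - b) - 2a*x = 0 => x* = (y - b)/(2a)
x* = (7.5219 - 12)/(2*9) = -0.2488
f*(7.5219) = (y-b)^2/(4a) = (7.5219 - 12)^2/(4*9)
= 20.0534/36 = 0.557


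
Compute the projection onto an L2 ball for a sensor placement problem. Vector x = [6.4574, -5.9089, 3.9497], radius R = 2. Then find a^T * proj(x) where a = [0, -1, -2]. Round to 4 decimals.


Step 1: Compute ||x|| (intermediates to 6 decimals).
||x|| = sqrt(6.4574^2 + (-5.9089)^2 + 3.9497^2) = 9.602773
Step 2: Project.
Since ||x|| > R, scale = R/||x|| = 2/9.602773 = 0.208273, proj(x) = scale * x
proj(x) = [1.344902, -1.230664, 0.822616]
Step 3: Dot product.
a^T * proj(x) = 0*1.344902 - 1*(-1.230664) - 2*0.822616 = -0.4146


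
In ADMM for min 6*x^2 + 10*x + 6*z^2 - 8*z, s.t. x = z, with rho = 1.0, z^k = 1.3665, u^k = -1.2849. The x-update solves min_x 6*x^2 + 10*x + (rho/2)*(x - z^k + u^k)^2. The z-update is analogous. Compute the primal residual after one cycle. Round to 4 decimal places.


ADMM iteration with rho = 1.0, z^k = 1.3665, u^k = -1.2849
Step 1: x-update.
Minimize 6*x^2 + 10*x + (1.0/2)*(x - 1.3665 - 1.2849)^2
FOC: (2*6 + 1.0)*x = -10 + 1.0*(1.3665 + 1.2849)
x^{k+1} = -0.5653
Step 2: z-update.
Minimize 6*z^2 - 8*z + (1.0/2)*(-0.5653 - z - 1.2849)^2
FOC: (2*6 + 1.0)*z = 8 + 1.0*(-0.5653 - 1.2849)
z^{k+1} = 0.4731
Step 3: u-update.
u^{k+1} = -1.2849 - 0.5653 - 0.4731 = -2.3232
Step 4: Primal residual = |-0.5653 - 0.4731| = 1.0383


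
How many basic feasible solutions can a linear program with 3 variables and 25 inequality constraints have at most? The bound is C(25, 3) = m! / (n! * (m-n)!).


Each vertex corresponds to some choice of n active constraints out of m, so the number of vertices is at most C(m, n) = m! / (n!(m-n)!).
m = 25, n = 3
Numerator: 25 * 24 * 23
Denominator: 3! = 6
C(25, 3) = 2300


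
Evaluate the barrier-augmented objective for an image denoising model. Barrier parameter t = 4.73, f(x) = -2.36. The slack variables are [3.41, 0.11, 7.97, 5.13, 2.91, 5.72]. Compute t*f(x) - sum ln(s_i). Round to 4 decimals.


Step 1: Compute log-barrier.
ln values: [1.2267, -2.2073, 2.0757, 1.6351, 1.0682, 1.744]
phi = -(1.2267 - 2.2073 + 2.0757 + 1.6351 + 1.0682 + 1.744) = -5.5423
Step 2: Compute augmented objective.
t*f(x) = 4.73*-2.36 = -11.1628
Total = -11.1628 - 5.5423 = -16.7051


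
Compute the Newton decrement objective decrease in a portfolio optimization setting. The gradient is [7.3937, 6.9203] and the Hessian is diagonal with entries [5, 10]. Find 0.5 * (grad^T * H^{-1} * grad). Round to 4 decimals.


Step 1: H is diagonal, so H^(-1) * g = [1.4787, 0.692].
Step 2: g^T H^(-1) g = sum_i g_i^2 / H_ii
  = (7.3937)^2/5 + (6.9203)^2/10
  = 10.9334 + 4.7891 = 15.7224
Step 3: Objective decrease = 0.5 * g^T H^(-1) g = 7.8612


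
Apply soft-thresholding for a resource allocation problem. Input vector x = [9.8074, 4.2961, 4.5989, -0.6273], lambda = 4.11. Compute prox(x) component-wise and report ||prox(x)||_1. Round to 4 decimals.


Soft-thresholding with lambda = 4.11:
prox(9.8074) = sign(9.8074)*max(|9.8074| - 4.11, 0) = 5.6974
prox(4.2961) = sign(4.2961)*max(|4.2961| - 4.11, 0) = 0.1861
prox(4.5989) = sign(4.5989)*max(|4.5989| - 4.11, 0) = 0.4889
prox(-0.6273) = sign(-0.6273)*max(|-0.6273| - 4.11, 0) = 0.0
prox(x) = [5.6974, 0.1861, 0.4889, 0.0]
||prox(x)||_1 = 5.6974 + 0.1861 + 0.4889 + 0.0 = 6.3724


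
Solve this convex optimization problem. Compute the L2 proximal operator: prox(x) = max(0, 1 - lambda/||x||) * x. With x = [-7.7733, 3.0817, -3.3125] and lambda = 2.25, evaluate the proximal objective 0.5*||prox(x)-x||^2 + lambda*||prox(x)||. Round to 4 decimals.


Step 1: Compute ||x||.
||x|| = 8.9941
Step 2: Compute scaling factor.
scale = max(0, 1 - 2.25/8.9941) = 0.7498
Step 3: prox(x) = [-5.8287, 2.3108, -2.4838]
||prox(x)|| = 6.7441
Step 4: Proximal objective.
0.5*||prox-x||^2 = 2.5313
lambda*||prox|| = 15.1742
Total = 17.7055


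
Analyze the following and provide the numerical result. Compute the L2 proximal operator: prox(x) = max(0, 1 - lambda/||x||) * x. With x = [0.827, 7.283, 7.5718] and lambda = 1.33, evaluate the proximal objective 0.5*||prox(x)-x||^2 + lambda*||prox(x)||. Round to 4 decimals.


Step 1: Compute ||x||.
||x|| = 10.5384
Step 2: Compute scaling factor.
scale = max(0, 1 - 1.33/10.5384) = 0.8738
Step 3: prox(x) = [0.7226, 6.3638, 6.6162]
||prox(x)|| = 9.2084
Step 4: Proximal objective.
0.5*||prox-x||^2 = 0.8845
lambda*||prox|| = 12.2472
Total = 13.1316


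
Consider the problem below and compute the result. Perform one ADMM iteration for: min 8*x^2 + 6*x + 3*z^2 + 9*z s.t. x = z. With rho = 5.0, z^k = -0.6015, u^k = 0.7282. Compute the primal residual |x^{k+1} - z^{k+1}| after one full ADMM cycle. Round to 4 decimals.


ADMM iteration with rho = 5.0, z^k = -0.6015, u^k = 0.7282
Step 1: x-update.
Minimize 8*x^2 + 6*x + (5.0/2)*(x + 0.6015 + 0.7282)^2
FOC: (2*8 + 5.0)*x = -6 + 5.0*(-0.6015 - 0.7282)
x^{k+1} = -0.6023
Step 2: z-update.
Minimize 3*z^2 + 9*z + (5.0/2)*(-0.6023 - z + 0.7282)^2
FOC: (2*3 + 5.0)*z = -9 + 5.0*(-0.6023 + 0.7282)
z^{k+1} = -0.761
Step 3: u-update.
u^{k+1} = 0.7282 - 0.6023 + 0.761 = 0.8868
Step 4: Primal residual = |-0.6023 + 0.761| = 0.1586


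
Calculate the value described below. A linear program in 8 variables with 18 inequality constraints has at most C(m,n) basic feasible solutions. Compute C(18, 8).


Each vertex corresponds to some choice of n active constraints out of m, so the number of vertices is at most C(m, n) = m! / (n!(m-n)!).
m = 18, n = 8
Numerator: 18 * 17 * 16 * 15 * 14 * 13 * 12 * 11
Denominator: 8! = 40320
C(18, 8) = 43758


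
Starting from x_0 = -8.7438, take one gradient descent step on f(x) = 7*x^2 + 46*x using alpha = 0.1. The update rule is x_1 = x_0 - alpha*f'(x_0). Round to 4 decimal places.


We compute the gradient at x_0 and apply the update.
f'(x) = 14*x + 46
f'(-8.7438) = 14*-8.7438 + 46 = -76.4132
x_1 = -8.7438 - 0.1*-76.4132 = -1.1025


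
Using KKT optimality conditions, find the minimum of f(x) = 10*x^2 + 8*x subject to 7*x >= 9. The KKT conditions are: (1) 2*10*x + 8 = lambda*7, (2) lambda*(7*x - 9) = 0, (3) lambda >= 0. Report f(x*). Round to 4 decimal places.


Step 1: Try lambda = 0 (constraint inactive).
x_unc = -8/(2*10) = -0.4
Check: 7*-0.4 = -2.8 < 9 -- violated!
Step 2: Constraint must be active: 7*x = 9
x* = 9/7 = 1.2857 (rounded; the exact value 9/7 is used below)
lambda = (2*10*(9/7) + 8)/7 = 4.8163
Step 3: Compute optimal value.
f(x*) = 10*(9/7)^2 + 8*(9/7) = 26.8163


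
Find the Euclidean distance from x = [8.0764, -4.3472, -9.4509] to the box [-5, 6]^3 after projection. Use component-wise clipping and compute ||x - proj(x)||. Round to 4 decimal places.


Project each component onto [-5, 6].
clip(8.0764) = 6.0, clip(-4.3472) = -4.3472, clip(-9.4509) = -5.0
Projection = [6.0, -4.3472, -5.0]
Squared diffs: [4.3114, 0.0, 19.8105]
Distance = sqrt(24.1219) = 4.9114


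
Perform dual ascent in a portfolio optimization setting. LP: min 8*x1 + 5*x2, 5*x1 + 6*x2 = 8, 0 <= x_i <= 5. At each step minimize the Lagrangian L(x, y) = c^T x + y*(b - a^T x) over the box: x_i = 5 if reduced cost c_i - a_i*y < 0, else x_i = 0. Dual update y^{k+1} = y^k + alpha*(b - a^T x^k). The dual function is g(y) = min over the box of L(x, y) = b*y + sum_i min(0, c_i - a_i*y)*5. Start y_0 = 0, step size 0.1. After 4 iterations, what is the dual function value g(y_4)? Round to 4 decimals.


Dual ascent for LP: min 8*x1 + 5*x2, 5*x1 + 6*x2 = 8, 0 <= x_i <= 5
Step 1: y^k = 0.0, reduced costs: (8.0, 5.0)
  x^k = (0.0, 0.0), subgradient = b - a^T x = 8.0
  y^{k+1} = 0.0 + 0.1*8.0 = 0.8
Step 2: y^k = 0.8, reduced costs: (4.0, 0.2)
  x^k = (0.0, 0.0), subgradient = b - a^T x = 8.0
  y^{k+1} = 0.8 + 0.1*8.0 = 1.6
Step 3: y^k = 1.6, reduced costs: (0.0, -4.6)
  x^k = (0.0, 5.0), subgradient = b - a^T x = -22.0
  y^{k+1} = 1.6 + 0.1*-22.0 = -0.6
Step 4: y^k = -0.6, reduced costs: (11.0, 8.6)
  x^k = (0.0, 0.0), subgradient = b - a^T x = 8.0
  y^{k+1} = -0.6 + 0.1*8.0 = 0.2
Dual objective at y_4 = 0.2: reduced costs (7.0, 3.8), box minimizer x = (0.0, 0.0)
g(y_4) = b*y + (c1 - a1*y)*x1 + (c2 - a2*y)*x2 = 8*0.2 + 7.0*0.0 + 3.8*0.0 = 1.6 + 0.0 + 0.0 = 1.6


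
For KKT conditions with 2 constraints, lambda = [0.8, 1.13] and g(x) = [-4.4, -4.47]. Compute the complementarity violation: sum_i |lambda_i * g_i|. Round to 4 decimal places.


KKT complementary slackness check:
lambda_1 * g_1 = 0.8 * -4.4 = -3.52
lambda_2 * g_2 = 1.13 * -4.47 = -5.0511
Total violation = 3.52 + 5.0511 = 8.5711


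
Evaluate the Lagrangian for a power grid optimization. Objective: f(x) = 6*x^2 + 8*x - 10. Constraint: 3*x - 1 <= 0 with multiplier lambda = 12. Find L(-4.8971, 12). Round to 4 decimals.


Step 1: Evaluate f(x).
f(-4.8971) = 6*(-4.8971)^2 + 8*(-4.8971) - 10 = 94.7127
Step 2: Evaluate g(x).
g(-4.8971) = 3*-4.8971 - 1 = -15.6913
Step 3: Compute Lagrangian.
L = 94.7127 + 12*-15.6913 = -93.5829


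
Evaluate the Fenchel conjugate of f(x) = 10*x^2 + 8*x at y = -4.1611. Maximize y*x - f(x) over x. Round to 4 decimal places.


f*(y) = sup_x {y*x - a*x^2 - b*x} = sup_x {(y-b)*x - a*x^2}
FOC: (y - b) - 2a*x = 0 => x* = (y - b)/(2a)
x* = (-4.1611 - 8)/(2*10) = -0.6081
f*(-4.1611) = (y-b)^2/(4a) = (-4.1611 - 8)^2/(4*10)
= 147.8924/40 = 3.6973


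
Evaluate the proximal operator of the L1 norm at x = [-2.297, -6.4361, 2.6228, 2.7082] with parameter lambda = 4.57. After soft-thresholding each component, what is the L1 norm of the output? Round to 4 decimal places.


Soft-thresholding with lambda = 4.57:
prox(-2.297) = sign(-2.297)*max(|-2.297| - 4.57, 0) = 0.0
prox(-6.4361) = sign(-6.4361)*max(|-6.4361| - 4.57, 0) = -1.8661
prox(2.6228) = sign(2.6228)*max(|2.6228| - 4.57, 0) = 0.0
prox(2.7082) = sign(2.7082)*max(|2.7082| - 4.57, 0) = 0.0
prox(x) = [0.0, -1.8661, 0.0, 0.0]
||prox(x)||_1 = 0.0 + 1.8661 + 0.0 + 0.0 = 1.8661


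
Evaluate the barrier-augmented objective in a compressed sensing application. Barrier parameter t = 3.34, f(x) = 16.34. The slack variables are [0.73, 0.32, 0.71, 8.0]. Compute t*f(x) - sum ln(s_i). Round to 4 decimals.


Step 1: Compute log-barrier.
ln values: [-0.3147, -1.1394, -0.3425, 2.0794]
phi = -(-0.3147 - 1.1394 - 0.3425 + 2.0794) = -0.2828
Step 2: Compute augmented objective.
t*f(x) = 3.34*16.34 = 54.5756
Total = 54.5756 - 0.2828 = 54.2928


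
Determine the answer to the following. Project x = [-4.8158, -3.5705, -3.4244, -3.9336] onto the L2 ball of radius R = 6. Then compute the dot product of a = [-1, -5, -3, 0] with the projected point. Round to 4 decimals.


Step 1: Compute ||x|| (intermediates to 6 decimals).
||x|| = sqrt((-4.8158)^2 + (-3.5705)^2 + (-3.4244)^2 + (-3.9336)^2) = 7.946076
Step 2: Project.
Since ||x|| > R, scale = R/||x|| = 6/7.946076 = 0.75509, proj(x) = scale * x
proj(x) = [-3.636362, -2.696049, -2.58573, -2.970222]
Step 3: Dot product.
a^T * proj(x) = -1*(-3.636362) - 5*(-2.696049) - 3*(-2.58573) + 0*(-2.970222) = 24.8738


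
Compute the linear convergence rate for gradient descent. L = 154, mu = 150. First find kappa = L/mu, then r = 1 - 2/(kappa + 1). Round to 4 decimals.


Step 1: Compute the condition number.
kappa = L/mu = 154/150 = 1.0267
Step 2: Compute the convergence rate.
r = 1 - 2/(kappa + 1) = 1 - 2*mu/(L + mu) = (L - mu)/(L + mu) = 4/304 = 0.0132


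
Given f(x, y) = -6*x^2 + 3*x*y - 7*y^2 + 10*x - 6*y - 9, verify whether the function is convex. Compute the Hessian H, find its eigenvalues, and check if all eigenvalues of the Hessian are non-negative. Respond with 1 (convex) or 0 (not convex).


The Hessian of f(x,y) = -6*x^2 + 3*x*y - 7*y^2 + 10*x - 6*y - 9 is:
H = [[-12, 3], [3, -14]]
Trace = -12 - 14 = -26
Determinant = -12*-14 - (3)^2 = 159
Discriminant = (-26)^2 - 4*159 = 40.0
Eigenvalues: lambda_1 = -16.1623, lambda_2 = -9.8377
The function is not convex.

0


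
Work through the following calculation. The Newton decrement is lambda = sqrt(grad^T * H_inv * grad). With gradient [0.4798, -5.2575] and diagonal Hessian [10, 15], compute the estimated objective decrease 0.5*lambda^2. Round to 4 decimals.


Step 1: H is diagonal, so H^(-1) * g = [0.048, -0.3505].
Step 2: g^T H^(-1) g = sum_i g_i^2 / H_ii
  = (0.4798)^2/10 + (-5.2575)^2/15
  = 0.023 + 1.8428 = 1.8658
Step 3: Objective decrease = 0.5 * g^T H^(-1) g = 0.9329


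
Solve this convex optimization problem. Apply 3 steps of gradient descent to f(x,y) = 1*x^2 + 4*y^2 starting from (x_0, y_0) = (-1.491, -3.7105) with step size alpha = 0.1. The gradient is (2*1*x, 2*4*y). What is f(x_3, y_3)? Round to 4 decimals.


Gradient descent on f(x,y) = 1*x^2 + 4*y^2.
Starting point: (-1.491, -3.7105), alpha = 0.1
Step 1: grad_x = 2*1*-1.491 = -2.982, grad_y = 2*4*-3.7105 = -29.684
  x_1 = -1.491 - 0.1*-2.982 = -1.1928
  y_1 = -3.7105 - 0.1*-29.684 = -0.7421
Step 2: grad_x = 2*1*-1.1928 = -2.3856, grad_y = 2*4*-0.7421 = -5.9368
  x_2 = -1.1928 - 0.1*-2.3856 = -0.9542
  y_2 = -0.7421 - 0.1*-5.9368 = -0.1484
Step 3: grad_x = 2*1*-0.9542 = -1.9085, grad_y = 2*4*-0.1484 = -1.1874
  x_3 = -0.9542 - 0.1*-1.9085 = -0.7634
  y_3 = -0.1484 - 0.1*-1.1874 = -0.0297
f(-0.7634, -0.0297) = 1*(-0.7634)^2 + 4*(-0.0297)^2 = 0.5863


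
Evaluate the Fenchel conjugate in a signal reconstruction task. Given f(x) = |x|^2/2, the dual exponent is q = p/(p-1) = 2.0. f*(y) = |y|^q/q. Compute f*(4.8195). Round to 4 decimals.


The conjugate exponent q satisfies 1/p + 1/q = 1.
p = 2, so q = 2/(2 - 1) = 2.0
|y|^q = 4.8195^2.0 = 23.2276
f*(4.8195) = 23.2276 / 2.0 = 11.6138


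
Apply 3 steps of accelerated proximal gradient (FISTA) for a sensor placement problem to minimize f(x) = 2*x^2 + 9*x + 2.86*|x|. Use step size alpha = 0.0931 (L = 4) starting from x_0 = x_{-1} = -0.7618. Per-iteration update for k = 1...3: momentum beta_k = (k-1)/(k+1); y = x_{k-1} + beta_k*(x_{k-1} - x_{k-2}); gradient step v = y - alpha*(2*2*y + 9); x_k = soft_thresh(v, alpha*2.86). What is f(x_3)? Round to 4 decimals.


FISTA on f(x) = 2*x^2 + 9*x + 2.86*|x|
L = 4, alpha = 0.0931
Iteration 1: beta = 0.0, y = -0.7618 + 0.0*(-0.7618 + 0.7618) = -0.7618
  grad(y) = 5.9528, v = y - alpha*grad = -1.316
  prox(v) = soft_thresh(-1.316, 0.2663) = -1.0497
Iteration 2: beta = 0.3333, y = -1.0497 + 0.3333*(-1.0497 + 0.7618) = -1.1457
  grad(y) = 4.4171, v = y - alpha*grad = -1.557
  prox(v) = soft_thresh(-1.557, 0.2663) = -1.2907
Iteration 3: beta = 0.5, y = -1.2907 + 0.5*(-1.2907 + 1.0497) = -1.4112
  grad(y) = 3.3554, v = y - alpha*grad = -1.7235
  prox(v) = soft_thresh(-1.7235, 0.2663) = -1.4573
f(x_3) = 2*(-1.4573)^2 + 9*(-1.4573) + 2.86*|-1.4573| = -4.7004


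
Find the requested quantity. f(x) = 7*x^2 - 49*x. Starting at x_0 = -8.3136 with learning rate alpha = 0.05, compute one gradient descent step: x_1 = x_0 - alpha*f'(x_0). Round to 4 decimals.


We compute the gradient at x_0 and apply the update.
f'(x) = 14*x - 49
f'(-8.3136) = 14*-8.3136 - 49 = -165.3904
x_1 = -8.3136 - 0.05*-165.3904 = -0.0441


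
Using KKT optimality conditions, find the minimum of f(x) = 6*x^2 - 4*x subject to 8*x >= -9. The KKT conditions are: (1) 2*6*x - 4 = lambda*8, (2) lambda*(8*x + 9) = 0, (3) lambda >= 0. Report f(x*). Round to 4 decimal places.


Step 1: Try lambda = 0 (constraint inactive).
Stationarity: 2*6*x - 4 = 0
x* = 4/(2*6) = 1/3 = 0.3333 (rounded; the exact value 1/3 is used below)
Check constraint: 8*0.3333 = 2.6664 >= -9 -- satisfied.
Step 2: Compute optimal value.
f(x*) = 6*(1/3)^2 - 4*(1/3) = -0.6667


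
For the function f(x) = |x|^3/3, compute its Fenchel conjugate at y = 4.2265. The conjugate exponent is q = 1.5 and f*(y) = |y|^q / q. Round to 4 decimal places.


The conjugate exponent q satisfies 1/p + 1/q = 1.
p = 3, so q = 3/(3 - 1) = 1.5
|y|^q = 4.2265^1.5 = 8.689
f*(4.2265) = 8.689 / 1.5 = 5.7927


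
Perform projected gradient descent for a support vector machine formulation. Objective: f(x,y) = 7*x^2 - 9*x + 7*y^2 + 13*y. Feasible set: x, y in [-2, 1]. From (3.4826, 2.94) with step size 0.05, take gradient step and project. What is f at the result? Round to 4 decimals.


Step 1: Compute gradient at (3.4826, 2.94).
grad_x = 2*7*3.4826 - 9 = 39.7564
grad_y = 2*7*2.94 + 13 = 54.16
Step 2: Gradient step.
x_raw = 3.4826 - 0.05*39.7564 = 1.4948
y_raw = 2.94 - 0.05*54.16 = 0.232
Step 3: Project onto [-2, 1].
x_proj = clip(1.4948) = 1.0
y_proj = clip(0.232) = 0.232
Step 4: Evaluate f.
f(1.0, 0.232) = 1.3928


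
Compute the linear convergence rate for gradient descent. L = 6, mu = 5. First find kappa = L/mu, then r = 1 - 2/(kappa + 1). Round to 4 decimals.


Step 1: Compute the condition number.
kappa = L/mu = 6/5 = 1.2
Step 2: Compute the convergence rate.
r = 1 - 2/(kappa + 1) = 1 - 2*mu/(L + mu) = (L - mu)/(L + mu) = 1/11 = 0.0909


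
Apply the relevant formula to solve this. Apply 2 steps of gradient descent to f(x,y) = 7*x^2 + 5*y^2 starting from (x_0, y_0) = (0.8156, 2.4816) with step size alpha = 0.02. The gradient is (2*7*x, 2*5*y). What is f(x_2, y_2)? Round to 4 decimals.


Gradient descent on f(x,y) = 7*x^2 + 5*y^2.
Starting point: (0.8156, 2.4816), alpha = 0.02
Step 1: grad_x = 2*7*0.8156 = 11.4184, grad_y = 2*5*2.4816 = 24.816
  x_1 = 0.8156 - 0.02*11.4184 = 0.5872
  y_1 = 2.4816 - 0.02*24.816 = 1.9853
Step 2: grad_x = 2*7*0.5872 = 8.2212, grad_y = 2*5*1.9853 = 19.8528
  x_2 = 0.5872 - 0.02*8.2212 = 0.4228
  y_2 = 1.9853 - 0.02*19.8528 = 1.5882
f(0.4228, 1.5882) = 7*0.4228^2 + 5*1.5882^2 = 13.8636


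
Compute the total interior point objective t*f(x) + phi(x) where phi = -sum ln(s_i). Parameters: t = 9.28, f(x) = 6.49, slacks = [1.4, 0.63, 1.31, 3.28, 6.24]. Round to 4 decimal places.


Step 1: Compute log-barrier.
ln values: [0.3365, -0.462, 0.27, 1.1878, 1.831]
phi = -(0.3365 - 0.462 + 0.27 + 1.1878 + 1.831) = -3.1633
Step 2: Compute augmented objective.
t*f(x) = 9.28*6.49 = 60.2272
Total = 60.2272 - 3.1633 = 57.0639


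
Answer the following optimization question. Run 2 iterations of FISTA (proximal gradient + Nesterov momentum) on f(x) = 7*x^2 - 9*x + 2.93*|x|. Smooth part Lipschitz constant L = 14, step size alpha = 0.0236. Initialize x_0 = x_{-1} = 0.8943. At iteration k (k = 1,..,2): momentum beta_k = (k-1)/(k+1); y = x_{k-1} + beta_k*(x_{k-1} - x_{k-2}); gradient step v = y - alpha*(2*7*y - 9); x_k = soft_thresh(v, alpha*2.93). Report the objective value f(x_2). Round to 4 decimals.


FISTA on f(x) = 7*x^2 - 9*x + 2.93*|x|
L = 14, alpha = 0.0236
Iteration 1: beta = 0.0, y = 0.8943 + 0.0*(0.8943 - 0.8943) = 0.8943
  grad(y) = 3.5202, v = y - alpha*grad = 0.8112
  prox(v) = soft_thresh(0.8112, 0.0691) = 0.7421
Iteration 2: beta = 0.3333, y = 0.7421 + 0.3333*(0.7421 - 0.8943) = 0.6913
  grad(y) = 0.6787, v = y - alpha*grad = 0.6753
  prox(v) = soft_thresh(0.6753, 0.0691) = 0.6062
f(x_2) = 7*0.6062^2 - 9*0.6062 + 2.93*|0.6062| = -1.1074


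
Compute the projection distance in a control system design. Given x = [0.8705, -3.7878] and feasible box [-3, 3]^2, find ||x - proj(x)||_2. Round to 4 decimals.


Project each component onto [-3, 3].
clip(0.8705) = 0.8705, clip(-3.7878) = -3.0
Projection = [0.8705, -3.0]
Squared diffs: [0.0, 0.6206]
Distance = sqrt(0.6206) = 0.7878


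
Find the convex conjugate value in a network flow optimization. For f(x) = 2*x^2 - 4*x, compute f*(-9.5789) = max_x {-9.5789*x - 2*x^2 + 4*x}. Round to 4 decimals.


f*(y) = sup_x {y*x - a*x^2 - b*x} = sup_x {(y-b)*x - a*x^2}
FOC: (y - b) - 2a*x = 0 => x* = (y - b)/(2a)
x* = (-9.5789 + 4)/(2*2) = -1.3947
f*(-9.5789) = (y-b)^2/(4a) = (-9.5789 + 4)^2/(4*2)
= 31.1241/8 = 3.8905


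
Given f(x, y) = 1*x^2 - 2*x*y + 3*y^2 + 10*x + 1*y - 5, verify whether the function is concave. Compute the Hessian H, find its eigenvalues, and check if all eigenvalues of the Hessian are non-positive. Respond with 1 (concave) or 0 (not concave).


The Hessian of f(x,y) = 1*x^2 - 2*x*y + 3*y^2 + 10*x + 1*y - 5 is:
H = [[2, -2], [-2, 6]]
Trace = 2 + 6 = 8
Determinant = 2*6 - (-2)^2 = 8
Discriminant = (8)^2 - 4*8 = 32.0
Eigenvalues: lambda_1 = 1.1716, lambda_2 = 6.8284
The function is not concave.

0


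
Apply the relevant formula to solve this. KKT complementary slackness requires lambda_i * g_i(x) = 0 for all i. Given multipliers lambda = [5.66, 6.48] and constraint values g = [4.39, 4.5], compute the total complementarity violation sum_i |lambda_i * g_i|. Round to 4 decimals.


KKT complementary slackness check:
lambda_1 * g_1 = 5.66 * 4.39 = 24.8474
lambda_2 * g_2 = 6.48 * 4.5 = 29.16
Total violation = 24.8474 + 29.16 = 54.0074


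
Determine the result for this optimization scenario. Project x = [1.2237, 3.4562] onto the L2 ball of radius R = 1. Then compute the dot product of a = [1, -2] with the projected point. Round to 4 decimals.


Step 1: Compute ||x|| (intermediates to 6 decimals).
||x|| = sqrt(1.2237^2 + 3.4562^2) = 3.666437
Step 2: Project.
Since ||x|| > R, scale = R/||x|| = 1/3.666437 = 0.272744, proj(x) = scale * x
proj(x) = [0.333757, 0.942658]
Step 3: Dot product.
a^T * proj(x) = 1*0.333757 - 2*0.942658 = -1.5516


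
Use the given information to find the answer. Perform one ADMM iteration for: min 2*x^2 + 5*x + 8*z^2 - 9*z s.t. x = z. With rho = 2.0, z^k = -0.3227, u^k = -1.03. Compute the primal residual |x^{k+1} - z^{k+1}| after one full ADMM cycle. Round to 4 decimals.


ADMM iteration with rho = 2.0, z^k = -0.3227, u^k = -1.03
Step 1: x-update.
Minimize 2*x^2 + 5*x + (2.0/2)*(x + 0.3227 - 1.03)^2
FOC: (2*2 + 2.0)*x = -5 + 2.0*(-0.3227 + 1.03)
x^{k+1} = -0.5976
Step 2: z-update.
Minimize 8*z^2 - 9*z + (2.0/2)*(-0.5976 - z - 1.03)^2
FOC: (2*8 + 2.0)*z = 9 + 2.0*(-0.5976 - 1.03)
z^{k+1} = 0.3192
Step 3: u-update.
u^{k+1} = -1.03 - 0.5976 - 0.3192 = -1.9467
Step 4: Primal residual = |-0.5976 - 0.3192| = 0.9167


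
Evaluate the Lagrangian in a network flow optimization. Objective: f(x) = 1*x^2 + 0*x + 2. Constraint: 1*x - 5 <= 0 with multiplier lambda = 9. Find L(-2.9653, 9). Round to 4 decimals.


Step 1: Evaluate f(x).
f(-2.9653) = 1*(-2.9653)^2 + 0*(-2.9653) + 2 = 10.793
Step 2: Evaluate g(x).
g(-2.9653) = 1*-2.9653 - 5 = -7.9653
Step 3: Compute Lagrangian.
L = 10.793 + 9*-7.9653 = -60.8947


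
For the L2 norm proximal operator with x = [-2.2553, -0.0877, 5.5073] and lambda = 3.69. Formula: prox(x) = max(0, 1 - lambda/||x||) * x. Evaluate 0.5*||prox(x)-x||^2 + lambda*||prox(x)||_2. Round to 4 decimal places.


Step 1: Compute ||x||.
||x|| = 5.9518
Step 2: Compute scaling factor.
scale = max(0, 1 - 3.69/5.9518) = 0.38
Step 3: prox(x) = [-0.8571, -0.0333, 2.0929]
||prox(x)|| = 2.2618
Step 4: Proximal objective.
0.5*||prox-x||^2 = 6.8081
lambda*||prox|| = 8.346
Total = 15.1542


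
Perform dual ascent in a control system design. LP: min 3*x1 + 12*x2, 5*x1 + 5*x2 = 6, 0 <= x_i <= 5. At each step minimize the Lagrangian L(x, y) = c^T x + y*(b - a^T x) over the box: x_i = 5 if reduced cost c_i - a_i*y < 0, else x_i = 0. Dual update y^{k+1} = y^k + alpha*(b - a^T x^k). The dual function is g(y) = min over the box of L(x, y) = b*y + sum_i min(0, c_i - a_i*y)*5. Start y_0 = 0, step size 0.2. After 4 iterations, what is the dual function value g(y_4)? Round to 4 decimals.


Dual ascent for LP: min 3*x1 + 12*x2, 5*x1 + 5*x2 = 6, 0 <= x_i <= 5
Step 1: y^k = 0.0, reduced costs: (3.0, 12.0)
  x^k = (0.0, 0.0), subgradient = b - a^T x = 6.0
  y^{k+1} = 0.0 + 0.2*6.0 = 1.2
Step 2: y^k = 1.2, reduced costs: (-3.0, 6.0)
  x^k = (5.0, 0.0), subgradient = b - a^T x = -19.0
  y^{k+1} = 1.2 + 0.2*-19.0 = -2.6
Step 3: y^k = -2.6, reduced costs: (16.0, 25.0)
  x^k = (0.0, 0.0), subgradient = b - a^T x = 6.0
  y^{k+1} = -2.6 + 0.2*6.0 = -1.4
Step 4: y^k = -1.4, reduced costs: (10.0, 19.0)
  x^k = (0.0, 0.0), subgradient = b - a^T x = 6.0
  y^{k+1} = -1.4 + 0.2*6.0 = -0.2
Dual objective at y_4 = -0.2: reduced costs (4.0, 13.0), box minimizer x = (0.0, 0.0)
g(y_4) = b*y + (c1 - a1*y)*x1 + (c2 - a2*y)*x2 = 6*(-0.2) + 4.0*0.0 + 13.0*0.0 = -1.2 + 0.0 + 0.0 = -1.2


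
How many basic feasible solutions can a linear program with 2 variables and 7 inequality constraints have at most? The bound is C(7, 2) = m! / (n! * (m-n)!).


Each vertex corresponds to some choice of n active constraints out of m, so the number of vertices is at most C(m, n) = m! / (n!(m-n)!).
m = 7, n = 2
Numerator: 7 * 6
Denominator: 2! = 2
C(7, 2) = 21


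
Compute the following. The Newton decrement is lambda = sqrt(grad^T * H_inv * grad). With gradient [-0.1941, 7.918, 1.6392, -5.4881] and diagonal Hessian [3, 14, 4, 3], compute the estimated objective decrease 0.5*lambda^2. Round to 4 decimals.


Step 1: H is diagonal, so H^(-1) * g = [-0.0647, 0.5656, 0.4098, -1.8294].
Step 2: g^T H^(-1) g = sum_i g_i^2 / H_ii
  = (-0.1941)^2/3 + (7.918)^2/14 + (1.6392)^2/4 + (-5.4881)^2/3
  = 0.0126 + 4.4782 + 0.6717 + 10.0397 = 15.2022
Step 3: Objective decrease = 0.5 * g^T H^(-1) g = 7.6011


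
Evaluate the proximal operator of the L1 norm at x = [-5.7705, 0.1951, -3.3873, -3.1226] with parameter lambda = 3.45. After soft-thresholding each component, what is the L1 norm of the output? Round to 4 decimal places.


Soft-thresholding with lambda = 3.45:
prox(-5.7705) = sign(-5.7705)*max(|-5.7705| - 3.45, 0) = -2.3205
prox(0.1951) = sign(0.1951)*max(|0.1951| - 3.45, 0) = 0.0
prox(-3.3873) = sign(-3.3873)*max(|-3.3873| - 3.45, 0) = 0.0
prox(-3.1226) = sign(-3.1226)*max(|-3.1226| - 3.45, 0) = 0.0
prox(x) = [-2.3205, 0.0, 0.0, 0.0]
||prox(x)||_1 = 2.3205 + 0.0 + 0.0 + 0.0 = 2.3205


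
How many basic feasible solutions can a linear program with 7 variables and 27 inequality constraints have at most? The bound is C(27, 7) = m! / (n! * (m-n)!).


Each vertex corresponds to some choice of n active constraints out of m, so the number of vertices is at most C(m, n) = m! / (n!(m-n)!).
m = 27, n = 7
Numerator: 27 * 26 * 25 * 24 * 23 * 22 * 21
Denominator: 7! = 5040
C(27, 7) = 888030


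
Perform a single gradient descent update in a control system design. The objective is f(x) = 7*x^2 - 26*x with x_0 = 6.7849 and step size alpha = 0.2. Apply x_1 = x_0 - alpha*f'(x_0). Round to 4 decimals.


We compute the gradient at x_0 and apply the update.
f'(x) = 14*x - 26
f'(6.7849) = 14*6.7849 - 26 = 68.9886
x_1 = 6.7849 - 0.2*68.9886 = -7.0128


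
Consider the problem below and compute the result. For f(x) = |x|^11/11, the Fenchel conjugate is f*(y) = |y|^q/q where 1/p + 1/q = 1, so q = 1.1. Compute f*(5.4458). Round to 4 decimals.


The conjugate exponent q satisfies 1/p + 1/q = 1.
p = 11, so q = 11/(11 - 1) = 1.1
|y|^q = 5.4458^1.1 = 6.4516
f*(5.4458) = 6.4516 / 1.1 = 5.8651


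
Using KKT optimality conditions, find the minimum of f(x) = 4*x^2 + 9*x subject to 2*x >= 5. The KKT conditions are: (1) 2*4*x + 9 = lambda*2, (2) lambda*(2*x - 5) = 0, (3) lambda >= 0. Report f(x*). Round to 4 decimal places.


Step 1: Try lambda = 0 (constraint inactive).
x_unc = -9/(2*4) = -1.125
Check: 2*-1.125 = -2.25 < 5 -- violated!
Step 2: Constraint must be active: 2*x = 5
x* = 5/2 = 2.5
lambda = (2*4*2.5 + 9)/2 = 14.5
Step 3: Compute optimal value.
f(x*) = 4*2.5^2 + 9*2.5 = 47.5


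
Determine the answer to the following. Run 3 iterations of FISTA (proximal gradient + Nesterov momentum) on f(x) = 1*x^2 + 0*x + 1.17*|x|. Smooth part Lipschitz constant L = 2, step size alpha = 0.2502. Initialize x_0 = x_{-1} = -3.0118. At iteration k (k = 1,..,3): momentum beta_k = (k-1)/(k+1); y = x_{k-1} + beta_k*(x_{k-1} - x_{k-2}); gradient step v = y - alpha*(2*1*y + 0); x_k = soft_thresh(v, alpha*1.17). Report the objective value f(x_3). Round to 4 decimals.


FISTA on f(x) = 1*x^2 + 0*x + 1.17*|x|
L = 2, alpha = 0.2502
Iteration 1: beta = 0.0, y = -3.0118 + 0.0*(-3.0118 + 3.0118) = -3.0118
  grad(y) = -6.0236, v = y - alpha*grad = -1.5047
  prox(v) = soft_thresh(-1.5047, 0.2927) = -1.212
Iteration 2: beta = 0.3333, y = -1.212 + 0.3333*(-1.212 + 3.0118) = -0.612
  grad(y) = -1.224, v = y - alpha*grad = -0.3058
  prox(v) = soft_thresh(-0.3058, 0.2927) = -0.013
Iteration 3: beta = 0.5, y = -0.013 + 0.5*(-0.013 + 1.212) = 0.5864
  grad(y) = 1.1729, v = y - alpha*grad = 0.293
  prox(v) = soft_thresh(0.293, 0.2927) = 0.0003
f(x_3) = 1*0.0003^2 + 0*0.0003 + 1.17*|0.0003| = 0.0003


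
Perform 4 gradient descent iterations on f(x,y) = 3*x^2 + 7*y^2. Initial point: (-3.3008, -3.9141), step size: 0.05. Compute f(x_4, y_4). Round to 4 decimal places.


Gradient descent on f(x,y) = 3*x^2 + 7*y^2.
Starting point: (-3.3008, -3.9141), alpha = 0.05
Step 1: grad_x = 2*3*-3.3008 = -19.8048, grad_y = 2*7*-3.9141 = -54.7974
  x_1 = -3.3008 - 0.05*-19.8048 = -2.3106
  y_1 = -3.9141 - 0.05*-54.7974 = -1.1742
Step 2: grad_x = 2*3*-2.3106 = -13.8634, grad_y = 2*7*-1.1742 = -16.4392
  x_2 = -2.3106 - 0.05*-13.8634 = -1.6174
  y_2 = -1.1742 - 0.05*-16.4392 = -0.3523
Step 3: grad_x = 2*3*-1.6174 = -9.7044, grad_y = 2*7*-0.3523 = -4.9318
  x_3 = -1.6174 - 0.05*-9.7044 = -1.1322
  y_3 = -0.3523 - 0.05*-4.9318 = -0.1057
Step 4: grad_x = 2*3*-1.1322 = -6.793, grad_y = 2*7*-0.1057 = -1.4795
  x_4 = -1.1322 - 0.05*-6.793 = -0.7925
  y_4 = -0.1057 - 0.05*-1.4795 = -0.0317
f(-0.7925, -0.0317) = 3*(-0.7925)^2 + 7*(-0.0317)^2 = 1.8913


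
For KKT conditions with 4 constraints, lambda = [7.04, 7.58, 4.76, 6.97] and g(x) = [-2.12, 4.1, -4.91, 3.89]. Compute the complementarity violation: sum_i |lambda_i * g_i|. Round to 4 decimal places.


KKT complementary slackness check:
lambda_1 * g_1 = 7.04 * -2.12 = -14.9248
lambda_2 * g_2 = 7.58 * 4.1 = 31.078
lambda_3 * g_3 = 4.76 * -4.91 = -23.3716
lambda_4 * g_4 = 6.97 * 3.89 = 27.1133
Total violation = 14.9248 + 31.078 + 23.3716 + 27.1133 = 96.4877


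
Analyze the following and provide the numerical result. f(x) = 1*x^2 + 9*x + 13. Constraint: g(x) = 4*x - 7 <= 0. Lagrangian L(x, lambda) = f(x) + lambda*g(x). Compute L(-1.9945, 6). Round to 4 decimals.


Step 1: Evaluate f(x).
f(-1.9945) = 1*(-1.9945)^2 + 9*(-1.9945) + 13 = -0.9725
Step 2: Evaluate g(x).
g(-1.9945) = 4*-1.9945 - 7 = -14.978
Step 3: Compute Lagrangian.
L = -0.9725 + 6*-14.978 = -90.8405


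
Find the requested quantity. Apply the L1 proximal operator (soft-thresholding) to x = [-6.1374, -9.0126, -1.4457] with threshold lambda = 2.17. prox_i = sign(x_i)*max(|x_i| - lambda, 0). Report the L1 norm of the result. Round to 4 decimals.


Soft-thresholding with lambda = 2.17:
prox(-6.1374) = sign(-6.1374)*max(|-6.1374| - 2.17, 0) = -3.9674
prox(-9.0126) = sign(-9.0126)*max(|-9.0126| - 2.17, 0) = -6.8426
prox(-1.4457) = sign(-1.4457)*max(|-1.4457| - 2.17, 0) = 0.0
prox(x) = [-3.9674, -6.8426, 0.0]
||prox(x)||_1 = 3.9674 + 6.8426 + 0.0 = 10.81


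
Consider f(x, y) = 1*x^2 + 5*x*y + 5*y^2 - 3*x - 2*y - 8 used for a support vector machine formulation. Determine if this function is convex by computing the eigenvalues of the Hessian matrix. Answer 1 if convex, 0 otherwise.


The Hessian of f(x,y) = 1*x^2 + 5*x*y + 5*y^2 - 3*x - 2*y - 8 is:
H = [[2, 5], [5, 10]]
Trace = 2 + 10 = 12
Determinant = 2*10 - (5)^2 = -5
Discriminant = (12)^2 - 4*-5 = 164.0
Eigenvalues: lambda_1 = -0.4031, lambda_2 = 12.4031
The function is not convex.

0


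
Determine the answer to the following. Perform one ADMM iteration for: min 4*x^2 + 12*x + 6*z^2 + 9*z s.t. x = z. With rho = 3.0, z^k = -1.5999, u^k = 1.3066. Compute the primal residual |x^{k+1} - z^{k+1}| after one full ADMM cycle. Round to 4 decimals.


ADMM iteration with rho = 3.0, z^k = -1.5999, u^k = 1.3066
Step 1: x-update.
Minimize 4*x^2 + 12*x + (3.0/2)*(x + 1.5999 + 1.3066)^2
FOC: (2*4 + 3.0)*x = -12 + 3.0*(-1.5999 - 1.3066)
x^{k+1} = -1.8836
Step 2: z-update.
Minimize 6*z^2 + 9*z + (3.0/2)*(-1.8836 - z + 1.3066)^2
FOC: (2*6 + 3.0)*z = -9 + 3.0*(-1.8836 + 1.3066)
z^{k+1} = -0.7154
Step 3: u-update.
u^{k+1} = 1.3066 - 1.8836 + 0.7154 = 0.1384
Step 4: Primal residual = |-1.8836 + 0.7154| = 1.1682


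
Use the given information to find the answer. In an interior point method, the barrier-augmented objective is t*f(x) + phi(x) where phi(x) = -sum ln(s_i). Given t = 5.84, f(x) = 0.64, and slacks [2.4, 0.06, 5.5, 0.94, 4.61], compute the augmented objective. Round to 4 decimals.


Step 1: Compute log-barrier.
ln values: [0.8755, -2.8134, 1.7047, -0.0619, 1.5282]
phi = -(0.8755 - 2.8134 + 1.7047 - 0.0619 + 1.5282) = -1.2332
Step 2: Compute augmented objective.
t*f(x) = 5.84*0.64 = 3.7376
Total = 3.7376 - 1.2332 = 2.5044


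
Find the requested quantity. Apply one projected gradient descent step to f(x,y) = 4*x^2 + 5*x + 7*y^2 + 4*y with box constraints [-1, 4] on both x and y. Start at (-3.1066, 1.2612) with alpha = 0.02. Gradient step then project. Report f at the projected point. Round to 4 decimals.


Step 1: Compute gradient at (-3.1066, 1.2612).
grad_x = 2*4*-3.1066 + 5 = -19.8528
grad_y = 2*7*1.2612 + 4 = 21.6568
Step 2: Gradient step.
x_raw = -3.1066 - 0.02*-19.8528 = -2.7095
y_raw = 1.2612 - 0.02*21.6568 = 0.8281
Step 3: Project onto [-1, 4].
x_proj = clip(-2.7095) = -1.0
y_proj = clip(0.8281) = 0.8281
Step 4: Evaluate f.
f(-1.0, 0.8281) = 7.1121
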